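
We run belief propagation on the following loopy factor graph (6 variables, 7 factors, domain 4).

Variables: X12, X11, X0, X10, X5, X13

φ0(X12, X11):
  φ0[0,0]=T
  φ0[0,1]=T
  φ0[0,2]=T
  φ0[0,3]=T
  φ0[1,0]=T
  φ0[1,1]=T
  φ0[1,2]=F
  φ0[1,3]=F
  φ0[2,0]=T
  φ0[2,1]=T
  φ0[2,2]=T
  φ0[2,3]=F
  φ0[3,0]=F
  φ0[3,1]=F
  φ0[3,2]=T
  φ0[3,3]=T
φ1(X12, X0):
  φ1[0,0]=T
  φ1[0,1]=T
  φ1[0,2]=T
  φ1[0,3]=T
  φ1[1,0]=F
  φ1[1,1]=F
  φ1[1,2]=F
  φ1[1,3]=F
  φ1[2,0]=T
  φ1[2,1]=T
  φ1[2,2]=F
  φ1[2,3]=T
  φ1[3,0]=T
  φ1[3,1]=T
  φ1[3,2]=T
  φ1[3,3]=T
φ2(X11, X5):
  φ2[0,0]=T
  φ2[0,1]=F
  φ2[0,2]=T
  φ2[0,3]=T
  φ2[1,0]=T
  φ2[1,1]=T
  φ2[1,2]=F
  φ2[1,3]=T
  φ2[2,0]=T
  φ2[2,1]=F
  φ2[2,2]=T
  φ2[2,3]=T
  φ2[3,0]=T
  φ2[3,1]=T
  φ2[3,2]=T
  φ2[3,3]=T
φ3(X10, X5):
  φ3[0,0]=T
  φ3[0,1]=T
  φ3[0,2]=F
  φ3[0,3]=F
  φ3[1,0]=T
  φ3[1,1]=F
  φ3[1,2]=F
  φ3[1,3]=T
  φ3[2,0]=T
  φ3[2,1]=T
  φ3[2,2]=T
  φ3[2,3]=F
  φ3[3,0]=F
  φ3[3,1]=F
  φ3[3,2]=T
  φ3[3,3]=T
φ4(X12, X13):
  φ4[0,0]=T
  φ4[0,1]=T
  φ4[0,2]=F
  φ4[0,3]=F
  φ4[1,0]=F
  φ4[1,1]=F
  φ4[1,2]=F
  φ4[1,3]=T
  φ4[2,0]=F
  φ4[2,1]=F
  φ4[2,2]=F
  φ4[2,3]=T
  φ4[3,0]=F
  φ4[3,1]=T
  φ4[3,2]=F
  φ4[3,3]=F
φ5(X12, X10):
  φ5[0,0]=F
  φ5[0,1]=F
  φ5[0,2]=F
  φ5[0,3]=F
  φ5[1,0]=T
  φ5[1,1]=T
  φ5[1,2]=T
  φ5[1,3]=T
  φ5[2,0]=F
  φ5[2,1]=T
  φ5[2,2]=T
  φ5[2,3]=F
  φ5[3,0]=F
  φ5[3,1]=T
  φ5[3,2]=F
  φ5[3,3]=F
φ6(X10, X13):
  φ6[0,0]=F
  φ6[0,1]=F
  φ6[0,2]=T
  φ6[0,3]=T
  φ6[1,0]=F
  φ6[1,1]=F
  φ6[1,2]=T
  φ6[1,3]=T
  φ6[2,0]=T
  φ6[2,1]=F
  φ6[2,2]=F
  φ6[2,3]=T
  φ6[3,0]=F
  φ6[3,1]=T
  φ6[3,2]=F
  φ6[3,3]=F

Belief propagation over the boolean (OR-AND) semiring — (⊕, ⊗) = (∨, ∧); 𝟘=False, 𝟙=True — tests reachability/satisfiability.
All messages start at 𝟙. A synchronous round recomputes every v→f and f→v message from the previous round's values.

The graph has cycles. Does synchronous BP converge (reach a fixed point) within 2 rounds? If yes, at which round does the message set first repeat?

NOT CONVERGED within 2 rounds

init: all messages = 𝟙 over 4 values
r1 m[φ0→X12] = [T, T, T, T]
r1 m[φ0→X11] = [T, T, T, T]
r1 m[φ1→X12] = [T, F, T, T]
r1 m[φ1→X0] = [T, T, T, T]
r1 m[φ2→X11] = [T, T, T, T]
r1 m[φ2→X5] = [T, T, T, T]
r1 m[φ3→X10] = [T, T, T, T]
r1 m[φ3→X5] = [T, T, T, T]
r1 m[φ4→X12] = [T, T, T, T]
r1 m[φ4→X13] = [T, T, F, T]
r1 m[φ5→X12] = [F, T, T, T]
r1 m[φ5→X10] = [T, T, T, T]
r1 m[φ6→X10] = [T, T, T, T]
r1 m[φ6→X13] = [T, T, T, T]
r1 m[X12→φ0] = [T, T, T, T]
r1 m[X12→φ1] = [T, T, T, T]
r1 m[X12→φ4] = [T, T, T, T]
r1 m[X12→φ5] = [T, T, T, T]
r1 m[X11→φ0] = [T, T, T, T]
r1 m[X11→φ2] = [T, T, T, T]
r1 m[X0→φ1] = [T, T, T, T]
r1 m[X10→φ3] = [T, T, T, T]
r1 m[X10→φ5] = [T, T, T, T]
r1 m[X10→φ6] = [T, T, T, T]
r1 m[X5→φ2] = [T, T, T, T]
r1 m[X5→φ3] = [T, T, T, T]
r1 m[X13→φ4] = [T, T, T, T]
r1 m[X13→φ6] = [T, T, T, T]
r2 m[φ0→X12] = [T, T, T, T]
r2 m[φ0→X11] = [T, T, T, T]
r2 m[φ1→X12] = [T, F, T, T]
r2 m[φ1→X0] = [T, T, T, T]
r2 m[φ2→X11] = [T, T, T, T]
r2 m[φ2→X5] = [T, T, T, T]
r2 m[φ3→X10] = [T, T, T, T]
r2 m[φ3→X5] = [T, T, T, T]
r2 m[φ4→X12] = [T, T, T, T]
r2 m[φ4→X13] = [T, T, F, T]
r2 m[φ5→X12] = [F, T, T, T]
r2 m[φ5→X10] = [T, T, T, T]
r2 m[φ6→X10] = [T, T, T, T]
r2 m[φ6→X13] = [T, T, T, T]
r2 m[X12→φ0] = [F, F, T, T]
r2 m[X12→φ1] = [F, T, T, T]
r2 m[X12→φ4] = [F, F, T, T]
r2 m[X12→φ5] = [T, F, T, T]
r2 m[X11→φ0] = [T, T, T, T]
r2 m[X11→φ2] = [T, T, T, T]
r2 m[X0→φ1] = [T, T, T, T]
r2 m[X10→φ3] = [T, T, T, T]
r2 m[X10→φ5] = [T, T, T, T]
r2 m[X10→φ6] = [T, T, T, T]
r2 m[X5→φ2] = [T, T, T, T]
r2 m[X5→φ3] = [T, T, T, T]
r2 m[X13→φ4] = [T, T, T, T]
r2 m[X13→φ6] = [T, T, F, T]
no fixed point within 2 rounds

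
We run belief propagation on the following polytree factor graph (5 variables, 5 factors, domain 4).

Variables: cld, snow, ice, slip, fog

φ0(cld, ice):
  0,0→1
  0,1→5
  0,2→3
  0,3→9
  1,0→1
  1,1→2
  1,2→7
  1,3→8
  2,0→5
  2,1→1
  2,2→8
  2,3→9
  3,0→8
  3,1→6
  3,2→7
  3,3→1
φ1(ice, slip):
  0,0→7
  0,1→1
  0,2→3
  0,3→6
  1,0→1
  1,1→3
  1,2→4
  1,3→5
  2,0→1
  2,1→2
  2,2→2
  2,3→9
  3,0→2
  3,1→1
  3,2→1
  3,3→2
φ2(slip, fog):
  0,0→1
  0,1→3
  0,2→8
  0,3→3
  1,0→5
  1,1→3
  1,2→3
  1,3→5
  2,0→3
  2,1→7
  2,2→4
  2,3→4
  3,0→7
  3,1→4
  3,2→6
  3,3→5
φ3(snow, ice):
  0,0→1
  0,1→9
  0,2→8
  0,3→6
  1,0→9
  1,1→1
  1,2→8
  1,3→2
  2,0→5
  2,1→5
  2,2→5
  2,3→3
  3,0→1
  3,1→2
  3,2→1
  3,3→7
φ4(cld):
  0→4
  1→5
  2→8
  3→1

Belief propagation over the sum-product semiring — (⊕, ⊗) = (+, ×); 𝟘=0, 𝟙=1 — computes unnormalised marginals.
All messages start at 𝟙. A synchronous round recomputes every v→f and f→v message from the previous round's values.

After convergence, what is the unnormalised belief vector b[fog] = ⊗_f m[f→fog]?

init: all messages = 𝟙 over 4 values
r1 m[φ0→cld] = [18, 18, 23, 22]
r1 m[φ0→ice] = [15, 14, 25, 27]
r1 m[φ1→ice] = [17, 13, 14, 6]
r1 m[φ1→slip] = [11, 7, 10, 22]
r1 m[φ2→slip] = [15, 16, 18, 22]
r1 m[φ2→fog] = [16, 17, 21, 17]
r1 m[φ3→snow] = [24, 20, 18, 11]
r1 m[φ3→ice] = [16, 17, 22, 18]
r1 m[φ4→cld] = [4, 5, 8, 1]
r1 m[cld→φ0] = [1, 1, 1, 1]
r1 m[cld→φ4] = [1, 1, 1, 1]
r1 m[snow→φ3] = [1, 1, 1, 1]
r1 m[ice→φ0] = [1, 1, 1, 1]
r1 m[ice→φ1] = [1, 1, 1, 1]
r1 m[ice→φ3] = [1, 1, 1, 1]
r1 m[slip→φ1] = [1, 1, 1, 1]
r1 m[slip→φ2] = [1, 1, 1, 1]
r1 m[fog→φ2] = [1, 1, 1, 1]
r2 m[φ0→cld] = [18, 18, 23, 22]
r2 m[φ0→ice] = [15, 14, 25, 27]
r2 m[φ1→ice] = [17, 13, 14, 6]
r2 m[φ1→slip] = [11, 7, 10, 22]
r2 m[φ2→slip] = [15, 16, 18, 22]
r2 m[φ2→fog] = [16, 17, 21, 17]
r2 m[φ3→snow] = [24, 20, 18, 11]
r2 m[φ3→ice] = [16, 17, 22, 18]
r2 m[φ4→cld] = [4, 5, 8, 1]
r2 m[cld→φ0] = [4, 5, 8, 1]
r2 m[cld→φ4] = [18, 18, 23, 22]
r2 m[snow→φ3] = [1, 1, 1, 1]
r2 m[ice→φ0] = [272, 221, 308, 108]
r2 m[ice→φ1] = [240, 238, 550, 486]
r2 m[ice→φ3] = [255, 182, 350, 162]
r2 m[slip→φ1] = [15, 16, 18, 22]
r2 m[slip→φ2] = [11, 7, 10, 22]
r2 m[fog→φ2] = [1, 1, 1, 1]
r3 m[φ0→cld] = [3273, 3734, 5017, 5766]
r3 m[φ0→ice] = [57, 44, 118, 149]
r3 m[φ1→ice] = [307, 245, 281, 108]
r3 m[φ1→slip] = [3440, 2540, 3258, 8552]
r3 m[φ2→slip] = [15, 16, 18, 22]
r3 m[φ2→fog] = [230, 212, 281, 218]
r3 m[φ3→snow] = [5665, 5601, 4421, 2103]
r3 m[φ3→ice] = [16, 17, 22, 18]
r3 m[φ4→cld] = [4, 5, 8, 1]
r3 m[cld→φ0] = [4, 5, 8, 1]
r3 m[cld→φ4] = [18, 18, 23, 22]
r3 m[snow→φ3] = [1, 1, 1, 1]
r3 m[ice→φ0] = [272, 221, 308, 108]
r3 m[ice→φ1] = [240, 238, 550, 486]
r3 m[ice→φ3] = [255, 182, 350, 162]
r3 m[slip→φ1] = [15, 16, 18, 22]
r3 m[slip→φ2] = [11, 7, 10, 22]
r3 m[fog→φ2] = [1, 1, 1, 1]
r4 m[φ0→cld] = [3273, 3734, 5017, 5766]
r4 m[φ0→ice] = [57, 44, 118, 149]
r4 m[φ1→ice] = [307, 245, 281, 108]
r4 m[φ1→slip] = [3440, 2540, 3258, 8552]
r4 m[φ2→slip] = [15, 16, 18, 22]
r4 m[φ2→fog] = [230, 212, 281, 218]
r4 m[φ3→snow] = [5665, 5601, 4421, 2103]
r4 m[φ3→ice] = [16, 17, 22, 18]
r4 m[φ4→cld] = [4, 5, 8, 1]
r4 m[cld→φ0] = [4, 5, 8, 1]
r4 m[cld→φ4] = [3273, 3734, 5017, 5766]
r4 m[snow→φ3] = [1, 1, 1, 1]
r4 m[ice→φ0] = [4912, 4165, 6182, 1944]
r4 m[ice→φ1] = [912, 748, 2596, 2682]
r4 m[ice→φ3] = [17499, 10780, 33158, 16092]
r4 m[slip→φ1] = [15, 16, 18, 22]
r4 m[slip→φ2] = [3440, 2540, 3258, 8552]
r4 m[fog→φ2] = [1, 1, 1, 1]
r5 m[φ0→cld] = [61779, 72068, 95677, 109504]
r5 m[φ0→ice] = [57, 44, 118, 149]
r5 m[φ1→ice] = [307, 245, 281, 108]
r5 m[φ1→slip] = [15092, 11030, 13602, 37940]
r5 m[φ2→slip] = [15, 16, 18, 22]
r5 m[φ2→fog] = [85778, 74954, 99484, 78812]
r5 m[φ3→snow] = [476335, 465719, 355461, 184861]
r5 m[φ3→ice] = [16, 17, 22, 18]
r5 m[φ4→cld] = [4, 5, 8, 1]
r5 m[cld→φ0] = [4, 5, 8, 1]
r5 m[cld→φ4] = [3273, 3734, 5017, 5766]
r5 m[snow→φ3] = [1, 1, 1, 1]
r5 m[ice→φ0] = [4912, 4165, 6182, 1944]
r5 m[ice→φ1] = [912, 748, 2596, 2682]
r5 m[ice→φ3] = [17499, 10780, 33158, 16092]
r5 m[slip→φ1] = [15, 16, 18, 22]
r5 m[slip→φ2] = [3440, 2540, 3258, 8552]
r5 m[fog→φ2] = [1, 1, 1, 1]
r6 m[φ0→cld] = [61779, 72068, 95677, 109504]
r6 m[φ0→ice] = [57, 44, 118, 149]
r6 m[φ1→ice] = [307, 245, 281, 108]
r6 m[φ1→slip] = [15092, 11030, 13602, 37940]
r6 m[φ2→slip] = [15, 16, 18, 22]
r6 m[φ2→fog] = [85778, 74954, 99484, 78812]
r6 m[φ3→snow] = [476335, 465719, 355461, 184861]
r6 m[φ3→ice] = [16, 17, 22, 18]
r6 m[φ4→cld] = [4, 5, 8, 1]
r6 m[cld→φ0] = [4, 5, 8, 1]
r6 m[cld→φ4] = [61779, 72068, 95677, 109504]
r6 m[snow→φ3] = [1, 1, 1, 1]
r6 m[ice→φ0] = [4912, 4165, 6182, 1944]
r6 m[ice→φ1] = [912, 748, 2596, 2682]
r6 m[ice→φ3] = [17499, 10780, 33158, 16092]
r6 m[slip→φ1] = [15, 16, 18, 22]
r6 m[slip→φ2] = [15092, 11030, 13602, 37940]
r6 m[fog→φ2] = [1, 1, 1, 1]
r7 m[φ0→cld] = [61779, 72068, 95677, 109504]
r7 m[φ0→ice] = [57, 44, 118, 149]
r7 m[φ1→ice] = [307, 245, 281, 108]
r7 m[φ1→slip] = [15092, 11030, 13602, 37940]
r7 m[φ2→slip] = [15, 16, 18, 22]
r7 m[φ2→fog] = [376628, 325340, 435874, 344534]
r7 m[φ3→snow] = [476335, 465719, 355461, 184861]
r7 m[φ3→ice] = [16, 17, 22, 18]
r7 m[φ4→cld] = [4, 5, 8, 1]
r7 m[cld→φ0] = [4, 5, 8, 1]
r7 m[cld→φ4] = [61779, 72068, 95677, 109504]
r7 m[snow→φ3] = [1, 1, 1, 1]
r7 m[ice→φ0] = [4912, 4165, 6182, 1944]
r7 m[ice→φ1] = [912, 748, 2596, 2682]
r7 m[ice→φ3] = [17499, 10780, 33158, 16092]
r7 m[slip→φ1] = [15, 16, 18, 22]
r7 m[slip→φ2] = [15092, 11030, 13602, 37940]
r7 m[fog→φ2] = [1, 1, 1, 1]
r8 m[φ0→cld] = [61779, 72068, 95677, 109504]
r8 m[φ0→ice] = [57, 44, 118, 149]
r8 m[φ1→ice] = [307, 245, 281, 108]
r8 m[φ1→slip] = [15092, 11030, 13602, 37940]
r8 m[φ2→slip] = [15, 16, 18, 22]
r8 m[φ2→fog] = [376628, 325340, 435874, 344534]
r8 m[φ3→snow] = [476335, 465719, 355461, 184861]
r8 m[φ3→ice] = [16, 17, 22, 18]
r8 m[φ4→cld] = [4, 5, 8, 1]
r8 m[cld→φ0] = [4, 5, 8, 1]
r8 m[cld→φ4] = [61779, 72068, 95677, 109504]
r8 m[snow→φ3] = [1, 1, 1, 1]
r8 m[ice→φ0] = [4912, 4165, 6182, 1944]
r8 m[ice→φ1] = [912, 748, 2596, 2682]
r8 m[ice→φ3] = [17499, 10780, 33158, 16092]
r8 m[slip→φ1] = [15, 16, 18, 22]
r8 m[slip→φ2] = [15092, 11030, 13602, 37940]
r8 m[fog→φ2] = [1, 1, 1, 1]
fixed point reached at round 8
b[fog] = ⊗ incoming = [376628, 325340, 435874, 344534]

b[fog] = [376628, 325340, 435874, 344534]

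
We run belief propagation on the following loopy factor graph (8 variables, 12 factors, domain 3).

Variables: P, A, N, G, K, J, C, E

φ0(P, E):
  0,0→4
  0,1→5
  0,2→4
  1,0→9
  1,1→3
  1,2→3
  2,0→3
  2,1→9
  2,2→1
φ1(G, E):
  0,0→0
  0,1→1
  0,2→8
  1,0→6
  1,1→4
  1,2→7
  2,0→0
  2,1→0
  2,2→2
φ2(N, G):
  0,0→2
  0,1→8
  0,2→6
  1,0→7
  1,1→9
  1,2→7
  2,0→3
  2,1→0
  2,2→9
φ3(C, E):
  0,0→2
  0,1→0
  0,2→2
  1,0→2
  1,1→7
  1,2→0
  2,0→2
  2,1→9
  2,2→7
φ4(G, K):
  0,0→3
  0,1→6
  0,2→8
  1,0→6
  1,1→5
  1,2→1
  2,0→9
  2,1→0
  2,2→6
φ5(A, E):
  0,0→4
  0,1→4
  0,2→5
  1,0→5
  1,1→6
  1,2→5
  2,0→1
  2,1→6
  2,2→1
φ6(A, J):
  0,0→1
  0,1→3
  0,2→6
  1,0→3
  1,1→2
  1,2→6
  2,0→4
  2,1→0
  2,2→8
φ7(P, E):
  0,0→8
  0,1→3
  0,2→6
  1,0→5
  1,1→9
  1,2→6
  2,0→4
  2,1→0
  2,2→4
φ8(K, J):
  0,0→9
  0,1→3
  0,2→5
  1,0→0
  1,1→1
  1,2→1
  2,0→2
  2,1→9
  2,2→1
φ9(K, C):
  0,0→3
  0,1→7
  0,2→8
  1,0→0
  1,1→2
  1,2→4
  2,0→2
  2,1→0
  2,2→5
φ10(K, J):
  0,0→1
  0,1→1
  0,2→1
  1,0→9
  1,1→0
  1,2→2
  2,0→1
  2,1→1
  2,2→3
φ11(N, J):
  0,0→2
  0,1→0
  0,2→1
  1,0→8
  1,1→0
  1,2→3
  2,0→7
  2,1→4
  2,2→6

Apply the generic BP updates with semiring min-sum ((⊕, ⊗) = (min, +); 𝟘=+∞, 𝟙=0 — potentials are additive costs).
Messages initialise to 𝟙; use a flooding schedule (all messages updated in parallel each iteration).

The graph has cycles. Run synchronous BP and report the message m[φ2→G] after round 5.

init: all messages = 𝟙 over 3 values
r1 m[φ0→P] = [4, 3, 1]
r1 m[φ0→E] = [3, 3, 1]
r1 m[φ1→G] = [0, 4, 0]
r1 m[φ1→E] = [0, 0, 2]
r1 m[φ2→N] = [2, 7, 0]
r1 m[φ2→G] = [2, 0, 6]
r1 m[φ3→C] = [0, 0, 2]
r1 m[φ3→E] = [2, 0, 0]
r1 m[φ4→G] = [3, 1, 0]
r1 m[φ4→K] = [3, 0, 1]
r1 m[φ5→A] = [4, 5, 1]
r1 m[φ5→E] = [1, 4, 1]
r1 m[φ6→A] = [1, 2, 0]
r1 m[φ6→J] = [1, 0, 6]
r1 m[φ7→P] = [3, 5, 0]
r1 m[φ7→E] = [4, 0, 4]
r1 m[φ8→K] = [3, 0, 1]
r1 m[φ8→J] = [0, 1, 1]
r1 m[φ9→K] = [3, 0, 0]
r1 m[φ9→C] = [0, 0, 4]
r1 m[φ10→K] = [1, 0, 1]
r1 m[φ10→J] = [1, 0, 1]
r1 m[φ11→N] = [0, 0, 4]
r1 m[φ11→J] = [2, 0, 1]
r1 m[P→φ0] = [0, 0, 0]
r1 m[P→φ7] = [0, 0, 0]
r1 m[A→φ5] = [0, 0, 0]
r1 m[A→φ6] = [0, 0, 0]
r1 m[N→φ2] = [0, 0, 0]
r1 m[N→φ11] = [0, 0, 0]
r1 m[G→φ1] = [0, 0, 0]
r1 m[G→φ2] = [0, 0, 0]
r1 m[G→φ4] = [0, 0, 0]
r1 m[K→φ4] = [0, 0, 0]
r1 m[K→φ8] = [0, 0, 0]
r1 m[K→φ9] = [0, 0, 0]
r1 m[K→φ10] = [0, 0, 0]
r1 m[J→φ6] = [0, 0, 0]
r1 m[J→φ8] = [0, 0, 0]
r1 m[J→φ10] = [0, 0, 0]
r1 m[J→φ11] = [0, 0, 0]
r1 m[C→φ3] = [0, 0, 0]
r1 m[C→φ9] = [0, 0, 0]
r1 m[E→φ0] = [0, 0, 0]
r1 m[E→φ1] = [0, 0, 0]
r1 m[E→φ3] = [0, 0, 0]
r1 m[E→φ5] = [0, 0, 0]
r1 m[E→φ7] = [0, 0, 0]
r2 m[φ0→P] = [4, 3, 1]
r2 m[φ0→E] = [3, 3, 1]
r2 m[φ1→G] = [0, 4, 0]
r2 m[φ1→E] = [0, 0, 2]
r2 m[φ2→N] = [2, 7, 0]
r2 m[φ2→G] = [2, 0, 6]
r2 m[φ3→C] = [0, 0, 2]
r2 m[φ3→E] = [2, 0, 0]
r2 m[φ4→G] = [3, 1, 0]
r2 m[φ4→K] = [3, 0, 1]
r2 m[φ5→A] = [4, 5, 1]
r2 m[φ5→E] = [1, 4, 1]
r2 m[φ6→A] = [1, 2, 0]
r2 m[φ6→J] = [1, 0, 6]
r2 m[φ7→P] = [3, 5, 0]
r2 m[φ7→E] = [4, 0, 4]
r2 m[φ8→K] = [3, 0, 1]
r2 m[φ8→J] = [0, 1, 1]
r2 m[φ9→K] = [3, 0, 0]
r2 m[φ9→C] = [0, 0, 4]
r2 m[φ10→K] = [1, 0, 1]
r2 m[φ10→J] = [1, 0, 1]
r2 m[φ11→N] = [0, 0, 4]
r2 m[φ11→J] = [2, 0, 1]
r2 m[P→φ0] = [3, 5, 0]
r2 m[P→φ7] = [4, 3, 1]
r2 m[A→φ5] = [1, 2, 0]
r2 m[A→φ6] = [4, 5, 1]
r2 m[N→φ2] = [0, 0, 4]
r2 m[N→φ11] = [2, 7, 0]
r2 m[G→φ1] = [5, 1, 6]
r2 m[G→φ2] = [3, 5, 0]
r2 m[G→φ4] = [2, 4, 6]
r2 m[K→φ4] = [7, 0, 2]
r2 m[K→φ8] = [7, 0, 2]
r2 m[K→φ9] = [7, 0, 3]
r2 m[K→φ10] = [9, 0, 2]
r2 m[J→φ6] = [3, 1, 3]
r2 m[J→φ8] = [4, 0, 8]
r2 m[J→φ10] = [3, 1, 8]
r2 m[J→φ11] = [2, 1, 8]
r2 m[C→φ3] = [0, 0, 4]
r2 m[C→φ9] = [0, 0, 2]
r2 m[E→φ0] = [7, 4, 7]
r2 m[E→φ1] = [10, 7, 6]
r2 m[E→φ3] = [8, 7, 8]
r2 m[E→φ5] = [9, 3, 7]
r2 m[E→φ7] = [6, 7, 4]
r3 m[φ0→P] = [9, 7, 8]
r3 m[φ0→E] = [3, 8, 1]
r3 m[φ1→G] = [8, 11, 7]
r3 m[φ1→E] = [5, 5, 8]
r3 m[φ2→N] = [5, 7, 5]
r3 m[φ2→G] = [2, 4, 6]
r3 m[φ3→C] = [7, 8, 10]
r3 m[φ3→E] = [2, 0, 0]
r3 m[φ4→G] = [6, 3, 0]
r3 m[φ4→K] = [5, 6, 5]
r3 m[φ5→A] = [7, 9, 8]
r3 m[φ5→E] = [1, 5, 1]
r3 m[φ6→A] = [4, 3, 1]
r3 m[φ6→J] = [5, 1, 9]
r3 m[φ7→P] = [10, 10, 7]
r3 m[φ7→E] = [5, 1, 5]
r3 m[φ8→K] = [3, 1, 6]
r3 m[φ8→J] = [0, 1, 1]
r3 m[φ9→K] = [3, 0, 0]
r3 m[φ9→C] = [0, 2, 4]
r3 m[φ10→K] = [2, 1, 2]
r3 m[φ10→J] = [3, 0, 2]
r3 m[φ11→N] = [1, 1, 5]
r3 m[φ11→J] = [4, 2, 3]
r3 m[P→φ0] = [3, 5, 0]
r3 m[P→φ7] = [4, 3, 1]
r3 m[A→φ5] = [1, 2, 0]
r3 m[A→φ6] = [4, 5, 1]
r3 m[N→φ2] = [0, 0, 4]
r3 m[N→φ11] = [2, 7, 0]
r3 m[G→φ1] = [5, 1, 6]
r3 m[G→φ2] = [3, 5, 0]
r3 m[G→φ4] = [2, 4, 6]
r3 m[K→φ4] = [7, 0, 2]
r3 m[K→φ8] = [7, 0, 2]
r3 m[K→φ9] = [7, 0, 3]
r3 m[K→φ10] = [9, 0, 2]
r3 m[J→φ6] = [3, 1, 3]
r3 m[J→φ8] = [4, 0, 8]
r3 m[J→φ10] = [3, 1, 8]
r3 m[J→φ11] = [2, 1, 8]
r3 m[C→φ3] = [0, 0, 4]
r3 m[C→φ9] = [0, 0, 2]
r3 m[E→φ0] = [7, 4, 7]
r3 m[E→φ1] = [10, 7, 6]
r3 m[E→φ3] = [8, 7, 8]
r3 m[E→φ5] = [9, 3, 7]
r3 m[E→φ7] = [6, 7, 4]
r4 m[φ0→P] = [9, 7, 8]
r4 m[φ0→E] = [3, 8, 1]
r4 m[φ1→G] = [8, 11, 7]
r4 m[φ1→E] = [5, 5, 8]
r4 m[φ2→N] = [5, 7, 5]
r4 m[φ2→G] = [2, 4, 6]
r4 m[φ3→C] = [7, 8, 10]
r4 m[φ3→E] = [2, 0, 0]
r4 m[φ4→G] = [6, 3, 0]
r4 m[φ4→K] = [5, 6, 5]
r4 m[φ5→A] = [7, 9, 8]
r4 m[φ5→E] = [1, 5, 1]
r4 m[φ6→A] = [4, 3, 1]
r4 m[φ6→J] = [5, 1, 9]
r4 m[φ7→P] = [10, 10, 7]
r4 m[φ7→E] = [5, 1, 5]
r4 m[φ8→K] = [3, 1, 6]
r4 m[φ8→J] = [0, 1, 1]
r4 m[φ9→K] = [3, 0, 0]
r4 m[φ9→C] = [0, 2, 4]
r4 m[φ10→K] = [2, 1, 2]
r4 m[φ10→J] = [3, 0, 2]
r4 m[φ11→N] = [1, 1, 5]
r4 m[φ11→J] = [4, 2, 3]
r4 m[P→φ0] = [10, 10, 7]
r4 m[P→φ7] = [9, 7, 8]
r4 m[A→φ5] = [4, 3, 1]
r4 m[A→φ6] = [7, 9, 8]
r4 m[N→φ2] = [1, 1, 5]
r4 m[N→φ11] = [5, 7, 5]
r4 m[G→φ1] = [8, 7, 6]
r4 m[G→φ2] = [14, 14, 7]
r4 m[G→φ4] = [10, 15, 13]
r4 m[K→φ4] = [8, 2, 8]
r4 m[K→φ8] = [10, 7, 7]
r4 m[K→φ9] = [10, 8, 13]
r4 m[K→φ10] = [11, 7, 11]
r4 m[J→φ6] = [7, 3, 6]
r4 m[J→φ8] = [12, 3, 14]
r4 m[J→φ10] = [9, 4, 13]
r4 m[J→φ11] = [8, 2, 12]
r4 m[C→φ3] = [0, 2, 4]
r4 m[C→φ9] = [7, 8, 10]
r4 m[E→φ0] = [13, 11, 14]
r4 m[E→φ1] = [11, 14, 7]
r4 m[E→φ3] = [14, 19, 15]
r4 m[E→φ5] = [15, 14, 14]
r4 m[E→φ7] = [11, 18, 10]
r5 m[φ0→P] = [16, 14, 15]
r5 m[φ0→E] = [10, 13, 8]
r5 m[φ1→G] = [11, 14, 9]
r5 m[φ1→E] = [6, 6, 8]
r5 m[φ2→N] = [13, 14, 14]
r5 m[φ2→G] = [3, 5, 7]
r5 m[φ3→C] = [16, 15, 16]
r5 m[φ3→E] = [2, 0, 2]
r5 m[φ4→G] = [8, 7, 2]
r5 m[φ4→K] = [13, 13, 16]
r5 m[φ5→A] = [18, 19, 15]
r5 m[φ5→E] = [2, 7, 2]
r5 m[φ6→A] = [6, 5, 3]
r5 m[φ6→J] = [8, 8, 13]
r5 m[φ7→P] = [16, 16, 14]
r5 m[φ7→E] = [12, 8, 12]
r5 m[φ8→K] = [6, 4, 12]
r5 m[φ8→J] = [7, 8, 8]
r5 m[φ9→K] = [10, 7, 8]
r5 m[φ9→C] = [8, 10, 12]
r5 m[φ10→K] = [5, 4, 5]
r5 m[φ10→J] = [12, 7, 9]
r5 m[φ11→N] = [2, 2, 6]
r5 m[φ11→J] = [7, 5, 6]
r5 m[P→φ0] = [10, 10, 7]
r5 m[P→φ7] = [9, 7, 8]
r5 m[A→φ5] = [4, 3, 1]
r5 m[A→φ6] = [7, 9, 8]
r5 m[N→φ2] = [1, 1, 5]
r5 m[N→φ11] = [5, 7, 5]
r5 m[G→φ1] = [8, 7, 6]
r5 m[G→φ2] = [14, 14, 7]
r5 m[G→φ4] = [10, 15, 13]
r5 m[K→φ4] = [8, 2, 8]
r5 m[K→φ8] = [10, 7, 7]
r5 m[K→φ9] = [10, 8, 13]
r5 m[K→φ10] = [11, 7, 11]
r5 m[J→φ6] = [7, 3, 6]
r5 m[J→φ8] = [12, 3, 14]
r5 m[J→φ10] = [9, 4, 13]
r5 m[J→φ11] = [8, 2, 12]
r5 m[C→φ3] = [0, 2, 4]
r5 m[C→φ9] = [7, 8, 10]
r5 m[E→φ0] = [13, 11, 14]
r5 m[E→φ1] = [11, 14, 7]
r5 m[E→φ3] = [14, 19, 15]
r5 m[E→φ5] = [15, 14, 14]
r5 m[E→φ7] = [11, 18, 10]

message @ round 5 = [3, 5, 7]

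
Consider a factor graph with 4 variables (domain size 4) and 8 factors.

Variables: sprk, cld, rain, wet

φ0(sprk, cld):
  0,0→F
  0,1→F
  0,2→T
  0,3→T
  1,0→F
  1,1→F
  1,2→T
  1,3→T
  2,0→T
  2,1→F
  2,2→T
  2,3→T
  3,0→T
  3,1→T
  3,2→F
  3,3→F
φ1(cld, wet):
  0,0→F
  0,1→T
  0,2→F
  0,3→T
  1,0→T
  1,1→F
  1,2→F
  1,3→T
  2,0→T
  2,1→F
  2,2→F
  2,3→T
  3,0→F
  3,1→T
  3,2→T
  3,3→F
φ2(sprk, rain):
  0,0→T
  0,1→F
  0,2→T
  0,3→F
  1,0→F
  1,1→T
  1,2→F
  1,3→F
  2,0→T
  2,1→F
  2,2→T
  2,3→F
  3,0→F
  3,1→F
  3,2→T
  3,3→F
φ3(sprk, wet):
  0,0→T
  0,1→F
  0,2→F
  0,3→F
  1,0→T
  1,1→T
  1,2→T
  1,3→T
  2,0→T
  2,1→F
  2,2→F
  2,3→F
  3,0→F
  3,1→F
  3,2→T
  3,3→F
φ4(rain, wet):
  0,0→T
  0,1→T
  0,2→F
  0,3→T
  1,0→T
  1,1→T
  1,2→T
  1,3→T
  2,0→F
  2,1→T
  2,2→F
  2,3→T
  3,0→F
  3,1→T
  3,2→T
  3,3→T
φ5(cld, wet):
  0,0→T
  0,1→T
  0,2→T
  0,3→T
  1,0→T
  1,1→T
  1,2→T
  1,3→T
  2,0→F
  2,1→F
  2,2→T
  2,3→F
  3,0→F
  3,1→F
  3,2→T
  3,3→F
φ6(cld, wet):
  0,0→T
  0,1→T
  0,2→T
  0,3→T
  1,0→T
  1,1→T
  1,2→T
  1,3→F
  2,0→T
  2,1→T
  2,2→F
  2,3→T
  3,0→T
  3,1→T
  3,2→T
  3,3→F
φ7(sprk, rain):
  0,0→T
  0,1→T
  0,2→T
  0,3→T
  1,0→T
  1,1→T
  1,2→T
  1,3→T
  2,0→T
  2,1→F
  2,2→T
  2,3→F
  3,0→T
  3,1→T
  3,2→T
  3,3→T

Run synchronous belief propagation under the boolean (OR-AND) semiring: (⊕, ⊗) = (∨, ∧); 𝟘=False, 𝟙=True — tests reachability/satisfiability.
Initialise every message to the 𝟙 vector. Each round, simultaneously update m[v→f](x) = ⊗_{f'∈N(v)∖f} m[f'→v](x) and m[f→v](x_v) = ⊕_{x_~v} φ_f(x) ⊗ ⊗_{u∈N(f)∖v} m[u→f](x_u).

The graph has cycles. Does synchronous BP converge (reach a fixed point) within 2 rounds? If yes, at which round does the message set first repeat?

init: all messages = 𝟙 over 4 values
r1 m[φ0→sprk] = [T, T, T, T]
r1 m[φ0→cld] = [T, T, T, T]
r1 m[φ1→cld] = [T, T, T, T]
r1 m[φ1→wet] = [T, T, T, T]
r1 m[φ2→sprk] = [T, T, T, T]
r1 m[φ2→rain] = [T, T, T, F]
r1 m[φ3→sprk] = [T, T, T, T]
r1 m[φ3→wet] = [T, T, T, T]
r1 m[φ4→rain] = [T, T, T, T]
r1 m[φ4→wet] = [T, T, T, T]
r1 m[φ5→cld] = [T, T, T, T]
r1 m[φ5→wet] = [T, T, T, T]
r1 m[φ6→cld] = [T, T, T, T]
r1 m[φ6→wet] = [T, T, T, T]
r1 m[φ7→sprk] = [T, T, T, T]
r1 m[φ7→rain] = [T, T, T, T]
r1 m[sprk→φ0] = [T, T, T, T]
r1 m[sprk→φ2] = [T, T, T, T]
r1 m[sprk→φ3] = [T, T, T, T]
r1 m[sprk→φ7] = [T, T, T, T]
r1 m[cld→φ0] = [T, T, T, T]
r1 m[cld→φ1] = [T, T, T, T]
r1 m[cld→φ5] = [T, T, T, T]
r1 m[cld→φ6] = [T, T, T, T]
r1 m[rain→φ2] = [T, T, T, T]
r1 m[rain→φ4] = [T, T, T, T]
r1 m[rain→φ7] = [T, T, T, T]
r1 m[wet→φ1] = [T, T, T, T]
r1 m[wet→φ3] = [T, T, T, T]
r1 m[wet→φ4] = [T, T, T, T]
r1 m[wet→φ5] = [T, T, T, T]
r1 m[wet→φ6] = [T, T, T, T]
r2 m[φ0→sprk] = [T, T, T, T]
r2 m[φ0→cld] = [T, T, T, T]
r2 m[φ1→cld] = [T, T, T, T]
r2 m[φ1→wet] = [T, T, T, T]
r2 m[φ2→sprk] = [T, T, T, T]
r2 m[φ2→rain] = [T, T, T, F]
r2 m[φ3→sprk] = [T, T, T, T]
r2 m[φ3→wet] = [T, T, T, T]
r2 m[φ4→rain] = [T, T, T, T]
r2 m[φ4→wet] = [T, T, T, T]
r2 m[φ5→cld] = [T, T, T, T]
r2 m[φ5→wet] = [T, T, T, T]
r2 m[φ6→cld] = [T, T, T, T]
r2 m[φ6→wet] = [T, T, T, T]
r2 m[φ7→sprk] = [T, T, T, T]
r2 m[φ7→rain] = [T, T, T, T]
r2 m[sprk→φ0] = [T, T, T, T]
r2 m[sprk→φ2] = [T, T, T, T]
r2 m[sprk→φ3] = [T, T, T, T]
r2 m[sprk→φ7] = [T, T, T, T]
r2 m[cld→φ0] = [T, T, T, T]
r2 m[cld→φ1] = [T, T, T, T]
r2 m[cld→φ5] = [T, T, T, T]
r2 m[cld→φ6] = [T, T, T, T]
r2 m[rain→φ2] = [T, T, T, T]
r2 m[rain→φ4] = [T, T, T, F]
r2 m[rain→φ7] = [T, T, T, F]
r2 m[wet→φ1] = [T, T, T, T]
r2 m[wet→φ3] = [T, T, T, T]
r2 m[wet→φ4] = [T, T, T, T]
r2 m[wet→φ5] = [T, T, T, T]
r2 m[wet→φ6] = [T, T, T, T]
no fixed point within 2 rounds

NOT CONVERGED within 2 rounds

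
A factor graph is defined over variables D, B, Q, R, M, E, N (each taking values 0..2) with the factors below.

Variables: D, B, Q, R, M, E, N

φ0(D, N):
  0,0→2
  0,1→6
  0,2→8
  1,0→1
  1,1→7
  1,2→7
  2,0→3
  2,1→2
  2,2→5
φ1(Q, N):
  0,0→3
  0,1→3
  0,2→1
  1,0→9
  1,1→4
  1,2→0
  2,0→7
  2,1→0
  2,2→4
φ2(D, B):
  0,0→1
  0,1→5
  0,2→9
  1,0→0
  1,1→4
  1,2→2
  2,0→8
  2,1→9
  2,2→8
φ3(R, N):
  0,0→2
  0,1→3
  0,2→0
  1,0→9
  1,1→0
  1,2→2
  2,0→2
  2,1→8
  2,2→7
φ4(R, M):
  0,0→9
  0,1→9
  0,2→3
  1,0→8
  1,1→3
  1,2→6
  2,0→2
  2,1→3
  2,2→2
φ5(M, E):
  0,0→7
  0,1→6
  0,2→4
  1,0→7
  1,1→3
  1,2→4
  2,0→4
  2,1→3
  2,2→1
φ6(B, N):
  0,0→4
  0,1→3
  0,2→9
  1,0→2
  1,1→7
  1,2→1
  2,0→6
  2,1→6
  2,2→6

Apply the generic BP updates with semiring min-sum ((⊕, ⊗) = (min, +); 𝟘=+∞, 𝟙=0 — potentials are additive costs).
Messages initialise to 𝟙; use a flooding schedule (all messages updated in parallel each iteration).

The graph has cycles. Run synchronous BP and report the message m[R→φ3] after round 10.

message @ round 10 = [4, 6, 3]

init: all messages = 𝟙 over 3 values
r1 m[φ0→D] = [2, 1, 2]
r1 m[φ0→N] = [1, 2, 5]
r1 m[φ1→Q] = [1, 0, 0]
r1 m[φ1→N] = [3, 0, 0]
r1 m[φ2→D] = [1, 0, 8]
r1 m[φ2→B] = [0, 4, 2]
r1 m[φ3→R] = [0, 0, 2]
r1 m[φ3→N] = [2, 0, 0]
r1 m[φ4→R] = [3, 3, 2]
r1 m[φ4→M] = [2, 3, 2]
r1 m[φ5→M] = [4, 3, 1]
r1 m[φ5→E] = [4, 3, 1]
r1 m[φ6→B] = [3, 1, 6]
r1 m[φ6→N] = [2, 3, 1]
r1 m[D→φ0] = [0, 0, 0]
r1 m[D→φ2] = [0, 0, 0]
r1 m[B→φ2] = [0, 0, 0]
r1 m[B→φ6] = [0, 0, 0]
r1 m[Q→φ1] = [0, 0, 0]
r1 m[R→φ3] = [0, 0, 0]
r1 m[R→φ4] = [0, 0, 0]
r1 m[M→φ4] = [0, 0, 0]
r1 m[M→φ5] = [0, 0, 0]
r1 m[E→φ5] = [0, 0, 0]
r1 m[N→φ0] = [0, 0, 0]
r1 m[N→φ1] = [0, 0, 0]
r1 m[N→φ3] = [0, 0, 0]
r1 m[N→φ6] = [0, 0, 0]
r2 m[φ0→D] = [2, 1, 2]
r2 m[φ0→N] = [1, 2, 5]
r2 m[φ1→Q] = [1, 0, 0]
r2 m[φ1→N] = [3, 0, 0]
r2 m[φ2→D] = [1, 0, 8]
r2 m[φ2→B] = [0, 4, 2]
r2 m[φ3→R] = [0, 0, 2]
r2 m[φ3→N] = [2, 0, 0]
r2 m[φ4→R] = [3, 3, 2]
r2 m[φ4→M] = [2, 3, 2]
r2 m[φ5→M] = [4, 3, 1]
r2 m[φ5→E] = [4, 3, 1]
r2 m[φ6→B] = [3, 1, 6]
r2 m[φ6→N] = [2, 3, 1]
r2 m[D→φ0] = [1, 0, 8]
r2 m[D→φ2] = [2, 1, 2]
r2 m[B→φ2] = [3, 1, 6]
r2 m[B→φ6] = [0, 4, 2]
r2 m[Q→φ1] = [0, 0, 0]
r2 m[R→φ3] = [3, 3, 2]
r2 m[R→φ4] = [0, 0, 2]
r2 m[M→φ4] = [4, 3, 1]
r2 m[M→φ5] = [2, 3, 2]
r2 m[E→φ5] = [0, 0, 0]
r2 m[N→φ0] = [7, 3, 1]
r2 m[N→φ1] = [5, 5, 6]
r2 m[N→φ3] = [6, 5, 6]
r2 m[N→φ6] = [6, 2, 5]
r3 m[φ0→D] = [9, 8, 5]
r3 m[φ0→N] = [1, 7, 7]
r3 m[φ1→Q] = [7, 6, 5]
r3 m[φ1→N] = [3, 0, 0]
r3 m[φ2→D] = [4, 3, 10]
r3 m[φ2→B] = [1, 5, 3]
r3 m[φ3→R] = [6, 5, 8]
r3 m[φ3→N] = [4, 3, 3]
r3 m[φ4→R] = [4, 6, 3]
r3 m[φ4→M] = [4, 3, 3]
r3 m[φ5→M] = [4, 3, 1]
r3 m[φ5→E] = [6, 5, 3]
r3 m[φ6→B] = [5, 6, 8]
r3 m[φ6→N] = [4, 3, 5]
r3 m[D→φ0] = [1, 0, 8]
r3 m[D→φ2] = [2, 1, 2]
r3 m[B→φ2] = [3, 1, 6]
r3 m[B→φ6] = [0, 4, 2]
r3 m[Q→φ1] = [0, 0, 0]
r3 m[R→φ3] = [3, 3, 2]
r3 m[R→φ4] = [0, 0, 2]
r3 m[M→φ4] = [4, 3, 1]
r3 m[M→φ5] = [2, 3, 2]
r3 m[E→φ5] = [0, 0, 0]
r3 m[N→φ0] = [7, 3, 1]
r3 m[N→φ1] = [5, 5, 6]
r3 m[N→φ3] = [6, 5, 6]
r3 m[N→φ6] = [6, 2, 5]
r4 m[φ0→D] = [9, 8, 5]
r4 m[φ0→N] = [1, 7, 7]
r4 m[φ1→Q] = [7, 6, 5]
r4 m[φ1→N] = [3, 0, 0]
r4 m[φ2→D] = [4, 3, 10]
r4 m[φ2→B] = [1, 5, 3]
r4 m[φ3→R] = [6, 5, 8]
r4 m[φ3→N] = [4, 3, 3]
r4 m[φ4→R] = [4, 6, 3]
r4 m[φ4→M] = [4, 3, 3]
r4 m[φ5→M] = [4, 3, 1]
r4 m[φ5→E] = [6, 5, 3]
r4 m[φ6→B] = [5, 6, 8]
r4 m[φ6→N] = [4, 3, 5]
r4 m[D→φ0] = [4, 3, 10]
r4 m[D→φ2] = [9, 8, 5]
r4 m[B→φ2] = [5, 6, 8]
r4 m[B→φ6] = [1, 5, 3]
r4 m[Q→φ1] = [0, 0, 0]
r4 m[R→φ3] = [4, 6, 3]
r4 m[R→φ4] = [6, 5, 8]
r4 m[M→φ4] = [4, 3, 1]
r4 m[M→φ5] = [4, 3, 3]
r4 m[E→φ5] = [0, 0, 0]
r4 m[N→φ0] = [11, 6, 8]
r4 m[N→φ1] = [9, 13, 15]
r4 m[N→φ3] = [8, 10, 12]
r4 m[N→φ6] = [8, 10, 10]
r5 m[φ0→D] = [12, 12, 8]
r5 m[φ0→N] = [4, 10, 10]
r5 m[φ1→Q] = [12, 15, 13]
r5 m[φ1→N] = [3, 0, 0]
r5 m[φ2→D] = [6, 5, 13]
r5 m[φ2→B] = [8, 12, 10]
r5 m[φ3→R] = [10, 10, 10]
r5 m[φ3→N] = [5, 6, 4]
r5 m[φ4→R] = [4, 6, 3]
r5 m[φ4→M] = [10, 8, 9]
r5 m[φ5→M] = [4, 3, 1]
r5 m[φ5→E] = [7, 6, 4]
r5 m[φ6→B] = [12, 10, 14]
r5 m[φ6→N] = [5, 4, 6]
r5 m[D→φ0] = [4, 3, 10]
r5 m[D→φ2] = [9, 8, 5]
r5 m[B→φ2] = [5, 6, 8]
r5 m[B→φ6] = [1, 5, 3]
r5 m[Q→φ1] = [0, 0, 0]
r5 m[R→φ3] = [4, 6, 3]
r5 m[R→φ4] = [6, 5, 8]
r5 m[M→φ4] = [4, 3, 1]
r5 m[M→φ5] = [4, 3, 3]
r5 m[E→φ5] = [0, 0, 0]
r5 m[N→φ0] = [11, 6, 8]
r5 m[N→φ1] = [9, 13, 15]
r5 m[N→φ3] = [8, 10, 12]
r5 m[N→φ6] = [8, 10, 10]
r6 m[φ0→D] = [12, 12, 8]
r6 m[φ0→N] = [4, 10, 10]
r6 m[φ1→Q] = [12, 15, 13]
r6 m[φ1→N] = [3, 0, 0]
r6 m[φ2→D] = [6, 5, 13]
r6 m[φ2→B] = [8, 12, 10]
r6 m[φ3→R] = [10, 10, 10]
r6 m[φ3→N] = [5, 6, 4]
r6 m[φ4→R] = [4, 6, 3]
r6 m[φ4→M] = [10, 8, 9]
r6 m[φ5→M] = [4, 3, 1]
r6 m[φ5→E] = [7, 6, 4]
r6 m[φ6→B] = [12, 10, 14]
r6 m[φ6→N] = [5, 4, 6]
r6 m[D→φ0] = [6, 5, 13]
r6 m[D→φ2] = [12, 12, 8]
r6 m[B→φ2] = [12, 10, 14]
r6 m[B→φ6] = [8, 12, 10]
r6 m[Q→φ1] = [0, 0, 0]
r6 m[R→φ3] = [4, 6, 3]
r6 m[R→φ4] = [10, 10, 10]
r6 m[M→φ4] = [4, 3, 1]
r6 m[M→φ5] = [10, 8, 9]
r6 m[E→φ5] = [0, 0, 0]
r6 m[N→φ0] = [13, 10, 10]
r6 m[N→φ1] = [14, 20, 20]
r6 m[N→φ3] = [12, 14, 16]
r6 m[N→φ6] = [12, 16, 14]
r7 m[φ0→D] = [15, 14, 12]
r7 m[φ0→N] = [6, 12, 12]
r7 m[φ1→Q] = [17, 20, 20]
r7 m[φ1→N] = [3, 0, 0]
r7 m[φ2→D] = [13, 12, 19]
r7 m[φ2→B] = [12, 16, 14]
r7 m[φ3→R] = [14, 14, 14]
r7 m[φ3→N] = [5, 6, 4]
r7 m[φ4→R] = [4, 6, 3]
r7 m[φ4→M] = [12, 13, 12]
r7 m[φ5→M] = [4, 3, 1]
r7 m[φ5→E] = [13, 11, 10]
r7 m[φ6→B] = [16, 14, 18]
r7 m[φ6→N] = [12, 11, 13]
r7 m[D→φ0] = [6, 5, 13]
r7 m[D→φ2] = [12, 12, 8]
r7 m[B→φ2] = [12, 10, 14]
r7 m[B→φ6] = [8, 12, 10]
r7 m[Q→φ1] = [0, 0, 0]
r7 m[R→φ3] = [4, 6, 3]
r7 m[R→φ4] = [10, 10, 10]
r7 m[M→φ4] = [4, 3, 1]
r7 m[M→φ5] = [10, 8, 9]
r7 m[E→φ5] = [0, 0, 0]
r7 m[N→φ0] = [13, 10, 10]
r7 m[N→φ1] = [14, 20, 20]
r7 m[N→φ3] = [12, 14, 16]
r7 m[N→φ6] = [12, 16, 14]
r8 m[φ0→D] = [15, 14, 12]
r8 m[φ0→N] = [6, 12, 12]
r8 m[φ1→Q] = [17, 20, 20]
r8 m[φ1→N] = [3, 0, 0]
r8 m[φ2→D] = [13, 12, 19]
r8 m[φ2→B] = [12, 16, 14]
r8 m[φ3→R] = [14, 14, 14]
r8 m[φ3→N] = [5, 6, 4]
r8 m[φ4→R] = [4, 6, 3]
r8 m[φ4→M] = [12, 13, 12]
r8 m[φ5→M] = [4, 3, 1]
r8 m[φ5→E] = [13, 11, 10]
r8 m[φ6→B] = [16, 14, 18]
r8 m[φ6→N] = [12, 11, 13]
r8 m[D→φ0] = [13, 12, 19]
r8 m[D→φ2] = [15, 14, 12]
r8 m[B→φ2] = [16, 14, 18]
r8 m[B→φ6] = [12, 16, 14]
r8 m[Q→φ1] = [0, 0, 0]
r8 m[R→φ3] = [4, 6, 3]
r8 m[R→φ4] = [14, 14, 14]
r8 m[M→φ4] = [4, 3, 1]
r8 m[M→φ5] = [12, 13, 12]
r8 m[E→φ5] = [0, 0, 0]
r8 m[N→φ0] = [20, 17, 17]
r8 m[N→φ1] = [23, 29, 29]
r8 m[N→φ3] = [21, 23, 25]
r8 m[N→φ6] = [14, 18, 16]
r9 m[φ0→D] = [22, 21, 19]
r9 m[φ0→N] = [13, 19, 19]
r9 m[φ1→Q] = [26, 29, 29]
r9 m[φ1→N] = [3, 0, 0]
r9 m[φ2→D] = [17, 16, 23]
r9 m[φ2→B] = [14, 18, 16]
r9 m[φ3→R] = [23, 23, 23]
r9 m[φ3→N] = [5, 6, 4]
r9 m[φ4→R] = [4, 6, 3]
r9 m[φ4→M] = [16, 17, 16]
r9 m[φ5→M] = [4, 3, 1]
r9 m[φ5→E] = [16, 15, 13]
r9 m[φ6→B] = [18, 16, 20]
r9 m[φ6→N] = [16, 15, 17]
r9 m[D→φ0] = [13, 12, 19]
r9 m[D→φ2] = [15, 14, 12]
r9 m[B→φ2] = [16, 14, 18]
r9 m[B→φ6] = [12, 16, 14]
r9 m[Q→φ1] = [0, 0, 0]
r9 m[R→φ3] = [4, 6, 3]
r9 m[R→φ4] = [14, 14, 14]
r9 m[M→φ4] = [4, 3, 1]
r9 m[M→φ5] = [12, 13, 12]
r9 m[E→φ5] = [0, 0, 0]
r9 m[N→φ0] = [20, 17, 17]
r9 m[N→φ1] = [23, 29, 29]
r9 m[N→φ3] = [21, 23, 25]
r9 m[N→φ6] = [14, 18, 16]
r10 m[φ0→D] = [22, 21, 19]
r10 m[φ0→N] = [13, 19, 19]
r10 m[φ1→Q] = [26, 29, 29]
r10 m[φ1→N] = [3, 0, 0]
r10 m[φ2→D] = [17, 16, 23]
r10 m[φ2→B] = [14, 18, 16]
r10 m[φ3→R] = [23, 23, 23]
r10 m[φ3→N] = [5, 6, 4]
r10 m[φ4→R] = [4, 6, 3]
r10 m[φ4→M] = [16, 17, 16]
r10 m[φ5→M] = [4, 3, 1]
r10 m[φ5→E] = [16, 15, 13]
r10 m[φ6→B] = [18, 16, 20]
r10 m[φ6→N] = [16, 15, 17]
r10 m[D→φ0] = [17, 16, 23]
r10 m[D→φ2] = [22, 21, 19]
r10 m[B→φ2] = [18, 16, 20]
r10 m[B→φ6] = [14, 18, 16]
r10 m[Q→φ1] = [0, 0, 0]
r10 m[R→φ3] = [4, 6, 3]
r10 m[R→φ4] = [23, 23, 23]
r10 m[M→φ4] = [4, 3, 1]
r10 m[M→φ5] = [16, 17, 16]
r10 m[E→φ5] = [0, 0, 0]
r10 m[N→φ0] = [24, 21, 21]
r10 m[N→φ1] = [34, 40, 40]
r10 m[N→φ3] = [32, 34, 36]
r10 m[N→φ6] = [21, 25, 23]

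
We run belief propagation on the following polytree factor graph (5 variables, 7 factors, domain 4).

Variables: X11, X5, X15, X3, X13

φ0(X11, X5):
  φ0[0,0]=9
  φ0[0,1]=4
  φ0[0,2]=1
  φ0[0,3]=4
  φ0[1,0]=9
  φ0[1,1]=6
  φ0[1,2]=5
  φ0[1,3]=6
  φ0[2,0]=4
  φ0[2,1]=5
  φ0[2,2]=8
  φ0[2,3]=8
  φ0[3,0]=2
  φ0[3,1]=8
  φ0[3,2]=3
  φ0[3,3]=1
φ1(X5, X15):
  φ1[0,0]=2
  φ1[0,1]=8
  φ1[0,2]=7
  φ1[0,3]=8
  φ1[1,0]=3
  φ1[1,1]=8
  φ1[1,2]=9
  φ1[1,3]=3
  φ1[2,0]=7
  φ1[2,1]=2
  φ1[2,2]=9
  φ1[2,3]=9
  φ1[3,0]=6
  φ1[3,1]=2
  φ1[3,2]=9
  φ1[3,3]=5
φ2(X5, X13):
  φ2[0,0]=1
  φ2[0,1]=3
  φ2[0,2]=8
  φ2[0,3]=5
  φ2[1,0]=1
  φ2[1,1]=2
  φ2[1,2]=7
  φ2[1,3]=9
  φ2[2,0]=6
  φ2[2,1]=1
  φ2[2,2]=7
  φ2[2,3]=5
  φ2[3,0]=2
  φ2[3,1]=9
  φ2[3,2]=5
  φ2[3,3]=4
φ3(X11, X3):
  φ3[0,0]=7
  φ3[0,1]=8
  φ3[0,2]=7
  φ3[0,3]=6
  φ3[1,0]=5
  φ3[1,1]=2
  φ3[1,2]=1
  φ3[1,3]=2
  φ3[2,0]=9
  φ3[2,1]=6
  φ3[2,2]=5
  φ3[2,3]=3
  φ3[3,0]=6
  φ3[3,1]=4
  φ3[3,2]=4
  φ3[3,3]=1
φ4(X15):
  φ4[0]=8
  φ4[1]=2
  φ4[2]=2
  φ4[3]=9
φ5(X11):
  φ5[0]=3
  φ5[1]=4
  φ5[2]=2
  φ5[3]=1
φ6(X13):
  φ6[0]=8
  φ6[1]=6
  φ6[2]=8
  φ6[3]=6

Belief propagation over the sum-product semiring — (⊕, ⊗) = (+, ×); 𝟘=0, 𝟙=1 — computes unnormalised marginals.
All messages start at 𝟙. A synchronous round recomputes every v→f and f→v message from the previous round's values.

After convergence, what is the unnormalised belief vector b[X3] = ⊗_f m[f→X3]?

b[X3] = [21948300, 15067600, 11884480, 10458130]

init: all messages = 𝟙 over 4 values
r1 m[φ0→X11] = [18, 26, 25, 14]
r1 m[φ0→X5] = [24, 23, 17, 19]
r1 m[φ1→X5] = [25, 23, 27, 22]
r1 m[φ1→X15] = [18, 20, 34, 25]
r1 m[φ2→X5] = [17, 19, 19, 20]
r1 m[φ2→X13] = [10, 15, 27, 23]
r1 m[φ3→X11] = [28, 10, 23, 15]
r1 m[φ3→X3] = [27, 20, 17, 12]
r1 m[φ4→X15] = [8, 2, 2, 9]
r1 m[φ5→X11] = [3, 4, 2, 1]
r1 m[φ6→X13] = [8, 6, 8, 6]
r1 m[X11→φ0] = [1, 1, 1, 1]
r1 m[X11→φ3] = [1, 1, 1, 1]
r1 m[X11→φ5] = [1, 1, 1, 1]
r1 m[X5→φ0] = [1, 1, 1, 1]
r1 m[X5→φ1] = [1, 1, 1, 1]
r1 m[X5→φ2] = [1, 1, 1, 1]
r1 m[X15→φ1] = [1, 1, 1, 1]
r1 m[X15→φ4] = [1, 1, 1, 1]
r1 m[X3→φ3] = [1, 1, 1, 1]
r1 m[X13→φ2] = [1, 1, 1, 1]
r1 m[X13→φ6] = [1, 1, 1, 1]
r2 m[φ0→X11] = [18, 26, 25, 14]
r2 m[φ0→X5] = [24, 23, 17, 19]
r2 m[φ1→X5] = [25, 23, 27, 22]
r2 m[φ1→X15] = [18, 20, 34, 25]
r2 m[φ2→X5] = [17, 19, 19, 20]
r2 m[φ2→X13] = [10, 15, 27, 23]
r2 m[φ3→X11] = [28, 10, 23, 15]
r2 m[φ3→X3] = [27, 20, 17, 12]
r2 m[φ4→X15] = [8, 2, 2, 9]
r2 m[φ5→X11] = [3, 4, 2, 1]
r2 m[φ6→X13] = [8, 6, 8, 6]
r2 m[X11→φ0] = [84, 40, 46, 15]
r2 m[X11→φ3] = [54, 104, 50, 14]
r2 m[X11→φ5] = [504, 260, 575, 210]
r2 m[X5→φ0] = [425, 437, 513, 440]
r2 m[X5→φ1] = [408, 437, 323, 380]
r2 m[X5→φ2] = [600, 529, 459, 418]
r2 m[X15→φ1] = [8, 2, 2, 9]
r2 m[X15→φ4] = [18, 20, 34, 25]
r2 m[X3→φ3] = [1, 1, 1, 1]
r2 m[X13→φ2] = [8, 6, 8, 6]
r2 m[X13→φ6] = [10, 15, 27, 23]
r3 m[φ0→X11] = [7846, 11652, 11509, 6325]
r3 m[φ0→X5] = [1330, 926, 697, 959]
r3 m[φ1→X5] = [118, 85, 159, 115]
r3 m[φ1→X15] = [6668, 8166, 13116, 9382]
r3 m[φ2→X5] = [120, 130, 140, 134]
r3 m[φ2→X13] = [4719, 7079, 13806, 11728]
r3 m[φ3→X11] = [28, 10, 23, 15]
r3 m[φ3→X3] = [1432, 996, 788, 696]
r3 m[φ4→X15] = [8, 2, 2, 9]
r3 m[φ5→X11] = [3, 4, 2, 1]
r3 m[φ6→X13] = [8, 6, 8, 6]
r3 m[X11→φ0] = [84, 40, 46, 15]
r3 m[X11→φ3] = [54, 104, 50, 14]
r3 m[X11→φ5] = [504, 260, 575, 210]
r3 m[X5→φ0] = [425, 437, 513, 440]
r3 m[X5→φ1] = [408, 437, 323, 380]
r3 m[X5→φ2] = [600, 529, 459, 418]
r3 m[X15→φ1] = [8, 2, 2, 9]
r3 m[X15→φ4] = [18, 20, 34, 25]
r3 m[X3→φ3] = [1, 1, 1, 1]
r3 m[X13→φ2] = [8, 6, 8, 6]
r3 m[X13→φ6] = [10, 15, 27, 23]
r4 m[φ0→X11] = [7846, 11652, 11509, 6325]
r4 m[φ0→X5] = [1330, 926, 697, 959]
r4 m[φ1→X5] = [118, 85, 159, 115]
r4 m[φ1→X15] = [6668, 8166, 13116, 9382]
r4 m[φ2→X5] = [120, 130, 140, 134]
r4 m[φ2→X13] = [4719, 7079, 13806, 11728]
r4 m[φ3→X11] = [28, 10, 23, 15]
r4 m[φ3→X3] = [1432, 996, 788, 696]
r4 m[φ4→X15] = [8, 2, 2, 9]
r4 m[φ5→X11] = [3, 4, 2, 1]
r4 m[φ6→X13] = [8, 6, 8, 6]
r4 m[X11→φ0] = [84, 40, 46, 15]
r4 m[X11→φ3] = [23538, 46608, 23018, 6325]
r4 m[X11→φ5] = [219688, 116520, 264707, 94875]
r4 m[X5→φ0] = [14160, 11050, 22260, 15410]
r4 m[X5→φ1] = [159600, 120380, 97580, 128506]
r4 m[X5→φ2] = [156940, 78710, 110823, 110285]
r4 m[X15→φ1] = [8, 2, 2, 9]
r4 m[X15→φ4] = [6668, 8166, 13116, 9382]
r4 m[X3→φ3] = [1, 1, 1, 1]
r4 m[X13→φ2] = [8, 6, 8, 6]
r4 m[X13→φ6] = [4719, 7079, 13806, 11728]
r5 m[φ0→X11] = [255540, 397500, 413250, 198910]
r5 m[φ0→X5] = [1330, 926, 697, 959]
r5 m[φ1→X5] = [118, 85, 159, 115]
r5 m[φ1→X15] = [2134436, 2692012, 4235394, 3158690]
r5 m[φ2→X5] = [120, 130, 140, 134]
r5 m[φ2→X13] = [1121158, 1731628, 3133676, 2488345]
r5 m[φ3→X11] = [28, 10, 23, 15]
r5 m[φ3→X3] = [642918, 444928, 351764, 309823]
r5 m[φ4→X15] = [8, 2, 2, 9]
r5 m[φ5→X11] = [3, 4, 2, 1]
r5 m[φ6→X13] = [8, 6, 8, 6]
r5 m[X11→φ0] = [84, 40, 46, 15]
r5 m[X11→φ3] = [23538, 46608, 23018, 6325]
r5 m[X11→φ5] = [219688, 116520, 264707, 94875]
r5 m[X5→φ0] = [14160, 11050, 22260, 15410]
r5 m[X5→φ1] = [159600, 120380, 97580, 128506]
r5 m[X5→φ2] = [156940, 78710, 110823, 110285]
r5 m[X15→φ1] = [8, 2, 2, 9]
r5 m[X15→φ4] = [6668, 8166, 13116, 9382]
r5 m[X3→φ3] = [1, 1, 1, 1]
r5 m[X13→φ2] = [8, 6, 8, 6]
r5 m[X13→φ6] = [4719, 7079, 13806, 11728]
r6 m[φ0→X11] = [255540, 397500, 413250, 198910]
r6 m[φ0→X5] = [1330, 926, 697, 959]
r6 m[φ1→X5] = [118, 85, 159, 115]
r6 m[φ1→X15] = [2134436, 2692012, 4235394, 3158690]
r6 m[φ2→X5] = [120, 130, 140, 134]
r6 m[φ2→X13] = [1121158, 1731628, 3133676, 2488345]
r6 m[φ3→X11] = [28, 10, 23, 15]
r6 m[φ3→X3] = [642918, 444928, 351764, 309823]
r6 m[φ4→X15] = [8, 2, 2, 9]
r6 m[φ5→X11] = [3, 4, 2, 1]
r6 m[φ6→X13] = [8, 6, 8, 6]
r6 m[X11→φ0] = [84, 40, 46, 15]
r6 m[X11→φ3] = [766620, 1590000, 826500, 198910]
r6 m[X11→φ5] = [7155120, 3975000, 9504750, 2983650]
r6 m[X5→φ0] = [14160, 11050, 22260, 15410]
r6 m[X5→φ1] = [159600, 120380, 97580, 128506]
r6 m[X5→φ2] = [156940, 78710, 110823, 110285]
r6 m[X15→φ1] = [8, 2, 2, 9]
r6 m[X15→φ4] = [2134436, 2692012, 4235394, 3158690]
r6 m[X3→φ3] = [1, 1, 1, 1]
r6 m[X13→φ2] = [8, 6, 8, 6]
r6 m[X13→φ6] = [1121158, 1731628, 3133676, 2488345]
r7 m[φ0→X11] = [255540, 397500, 413250, 198910]
r7 m[φ0→X5] = [1330, 926, 697, 959]
r7 m[φ1→X5] = [118, 85, 159, 115]
r7 m[φ1→X15] = [2134436, 2692012, 4235394, 3158690]
r7 m[φ2→X5] = [120, 130, 140, 134]
r7 m[φ2→X13] = [1121158, 1731628, 3133676, 2488345]
r7 m[φ3→X11] = [28, 10, 23, 15]
r7 m[φ3→X3] = [21948300, 15067600, 11884480, 10458130]
r7 m[φ4→X15] = [8, 2, 2, 9]
r7 m[φ5→X11] = [3, 4, 2, 1]
r7 m[φ6→X13] = [8, 6, 8, 6]
r7 m[X11→φ0] = [84, 40, 46, 15]
r7 m[X11→φ3] = [766620, 1590000, 826500, 198910]
r7 m[X11→φ5] = [7155120, 3975000, 9504750, 2983650]
r7 m[X5→φ0] = [14160, 11050, 22260, 15410]
r7 m[X5→φ1] = [159600, 120380, 97580, 128506]
r7 m[X5→φ2] = [156940, 78710, 110823, 110285]
r7 m[X15→φ1] = [8, 2, 2, 9]
r7 m[X15→φ4] = [2134436, 2692012, 4235394, 3158690]
r7 m[X3→φ3] = [1, 1, 1, 1]
r7 m[X13→φ2] = [8, 6, 8, 6]
r7 m[X13→φ6] = [1121158, 1731628, 3133676, 2488345]
r8 m[φ0→X11] = [255540, 397500, 413250, 198910]
r8 m[φ0→X5] = [1330, 926, 697, 959]
r8 m[φ1→X5] = [118, 85, 159, 115]
r8 m[φ1→X15] = [2134436, 2692012, 4235394, 3158690]
r8 m[φ2→X5] = [120, 130, 140, 134]
r8 m[φ2→X13] = [1121158, 1731628, 3133676, 2488345]
r8 m[φ3→X11] = [28, 10, 23, 15]
r8 m[φ3→X3] = [21948300, 15067600, 11884480, 10458130]
r8 m[φ4→X15] = [8, 2, 2, 9]
r8 m[φ5→X11] = [3, 4, 2, 1]
r8 m[φ6→X13] = [8, 6, 8, 6]
r8 m[X11→φ0] = [84, 40, 46, 15]
r8 m[X11→φ3] = [766620, 1590000, 826500, 198910]
r8 m[X11→φ5] = [7155120, 3975000, 9504750, 2983650]
r8 m[X5→φ0] = [14160, 11050, 22260, 15410]
r8 m[X5→φ1] = [159600, 120380, 97580, 128506]
r8 m[X5→φ2] = [156940, 78710, 110823, 110285]
r8 m[X15→φ1] = [8, 2, 2, 9]
r8 m[X15→φ4] = [2134436, 2692012, 4235394, 3158690]
r8 m[X3→φ3] = [1, 1, 1, 1]
r8 m[X13→φ2] = [8, 6, 8, 6]
r8 m[X13→φ6] = [1121158, 1731628, 3133676, 2488345]
fixed point reached at round 8
b[X3] = ⊗ incoming = [21948300, 15067600, 11884480, 10458130]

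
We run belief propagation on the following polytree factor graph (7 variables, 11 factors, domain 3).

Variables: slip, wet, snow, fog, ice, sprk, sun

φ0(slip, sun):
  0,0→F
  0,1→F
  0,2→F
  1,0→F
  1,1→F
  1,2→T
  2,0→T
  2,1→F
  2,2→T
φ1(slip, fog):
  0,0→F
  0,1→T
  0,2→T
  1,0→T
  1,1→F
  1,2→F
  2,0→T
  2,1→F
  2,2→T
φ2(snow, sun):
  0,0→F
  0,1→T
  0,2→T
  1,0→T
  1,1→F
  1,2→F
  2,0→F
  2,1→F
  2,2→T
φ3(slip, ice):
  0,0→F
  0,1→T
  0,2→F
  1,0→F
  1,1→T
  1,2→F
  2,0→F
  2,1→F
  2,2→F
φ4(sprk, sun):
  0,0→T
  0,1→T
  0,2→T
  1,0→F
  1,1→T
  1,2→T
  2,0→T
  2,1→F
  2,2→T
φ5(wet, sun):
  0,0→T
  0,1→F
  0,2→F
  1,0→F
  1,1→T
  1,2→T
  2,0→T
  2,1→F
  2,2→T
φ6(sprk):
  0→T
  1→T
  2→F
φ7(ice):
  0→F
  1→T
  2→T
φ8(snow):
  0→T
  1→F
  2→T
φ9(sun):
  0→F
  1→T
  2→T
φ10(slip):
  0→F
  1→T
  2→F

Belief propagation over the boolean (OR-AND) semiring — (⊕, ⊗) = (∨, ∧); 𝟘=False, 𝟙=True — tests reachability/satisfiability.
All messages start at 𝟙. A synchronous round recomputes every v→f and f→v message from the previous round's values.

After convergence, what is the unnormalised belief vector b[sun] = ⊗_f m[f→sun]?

init: all messages = 𝟙 over 3 values
r1 m[φ0→slip] = [F, T, T]
r1 m[φ0→sun] = [T, F, T]
r1 m[φ1→slip] = [T, T, T]
r1 m[φ1→fog] = [T, T, T]
r1 m[φ2→snow] = [T, T, T]
r1 m[φ2→sun] = [T, T, T]
r1 m[φ3→slip] = [T, T, F]
r1 m[φ3→ice] = [F, T, F]
r1 m[φ4→sprk] = [T, T, T]
r1 m[φ4→sun] = [T, T, T]
r1 m[φ5→wet] = [T, T, T]
r1 m[φ5→sun] = [T, T, T]
r1 m[φ6→sprk] = [T, T, F]
r1 m[φ7→ice] = [F, T, T]
r1 m[φ8→snow] = [T, F, T]
r1 m[φ9→sun] = [F, T, T]
r1 m[φ10→slip] = [F, T, F]
r1 m[slip→φ0] = [T, T, T]
r1 m[slip→φ1] = [T, T, T]
r1 m[slip→φ3] = [T, T, T]
r1 m[slip→φ10] = [T, T, T]
r1 m[wet→φ5] = [T, T, T]
r1 m[snow→φ2] = [T, T, T]
r1 m[snow→φ8] = [T, T, T]
r1 m[fog→φ1] = [T, T, T]
r1 m[ice→φ3] = [T, T, T]
r1 m[ice→φ7] = [T, T, T]
r1 m[sprk→φ4] = [T, T, T]
r1 m[sprk→φ6] = [T, T, T]
r1 m[sun→φ0] = [T, T, T]
r1 m[sun→φ2] = [T, T, T]
r1 m[sun→φ4] = [T, T, T]
r1 m[sun→φ5] = [T, T, T]
r1 m[sun→φ9] = [T, T, T]
r2 m[φ0→slip] = [F, T, T]
r2 m[φ0→sun] = [T, F, T]
r2 m[φ1→slip] = [T, T, T]
r2 m[φ1→fog] = [T, T, T]
r2 m[φ2→snow] = [T, T, T]
r2 m[φ2→sun] = [T, T, T]
r2 m[φ3→slip] = [T, T, F]
r2 m[φ3→ice] = [F, T, F]
r2 m[φ4→sprk] = [T, T, T]
r2 m[φ4→sun] = [T, T, T]
r2 m[φ5→wet] = [T, T, T]
r2 m[φ5→sun] = [T, T, T]
r2 m[φ6→sprk] = [T, T, F]
r2 m[φ7→ice] = [F, T, T]
r2 m[φ8→snow] = [T, F, T]
r2 m[φ9→sun] = [F, T, T]
r2 m[φ10→slip] = [F, T, F]
r2 m[slip→φ0] = [F, T, F]
r2 m[slip→φ1] = [F, T, F]
r2 m[slip→φ3] = [F, T, F]
r2 m[slip→φ10] = [F, T, F]
r2 m[wet→φ5] = [T, T, T]
r2 m[snow→φ2] = [T, F, T]
r2 m[snow→φ8] = [T, T, T]
r2 m[fog→φ1] = [T, T, T]
r2 m[ice→φ3] = [F, T, T]
r2 m[ice→φ7] = [F, T, F]
r2 m[sprk→φ4] = [T, T, F]
r2 m[sprk→φ6] = [T, T, T]
r2 m[sun→φ0] = [F, T, T]
r2 m[sun→φ2] = [F, F, T]
r2 m[sun→φ4] = [F, F, T]
r2 m[sun→φ5] = [F, F, T]
r2 m[sun→φ9] = [T, F, T]
r3 m[φ0→slip] = [F, T, T]
r3 m[φ0→sun] = [F, F, T]
r3 m[φ1→slip] = [T, T, T]
r3 m[φ1→fog] = [T, F, F]
r3 m[φ2→snow] = [T, F, T]
r3 m[φ2→sun] = [F, T, T]
r3 m[φ3→slip] = [T, T, F]
r3 m[φ3→ice] = [F, T, F]
r3 m[φ4→sprk] = [T, T, T]
r3 m[φ4→sun] = [T, T, T]
r3 m[φ5→wet] = [F, T, T]
r3 m[φ5→sun] = [T, T, T]
r3 m[φ6→sprk] = [T, T, F]
r3 m[φ7→ice] = [F, T, T]
r3 m[φ8→snow] = [T, F, T]
r3 m[φ9→sun] = [F, T, T]
r3 m[φ10→slip] = [F, T, F]
r3 m[slip→φ0] = [F, T, F]
r3 m[slip→φ1] = [F, T, F]
r3 m[slip→φ3] = [F, T, F]
r3 m[slip→φ10] = [F, T, F]
r3 m[wet→φ5] = [T, T, T]
r3 m[snow→φ2] = [T, F, T]
r3 m[snow→φ8] = [T, T, T]
r3 m[fog→φ1] = [T, T, T]
r3 m[ice→φ3] = [F, T, T]
r3 m[ice→φ7] = [F, T, F]
r3 m[sprk→φ4] = [T, T, F]
r3 m[sprk→φ6] = [T, T, T]
r3 m[sun→φ0] = [F, T, T]
r3 m[sun→φ2] = [F, F, T]
r3 m[sun→φ4] = [F, F, T]
r3 m[sun→φ5] = [F, F, T]
r3 m[sun→φ9] = [T, F, T]
r4 m[φ0→slip] = [F, T, T]
r4 m[φ0→sun] = [F, F, T]
r4 m[φ1→slip] = [T, T, T]
r4 m[φ1→fog] = [T, F, F]
r4 m[φ2→snow] = [T, F, T]
r4 m[φ2→sun] = [F, T, T]
r4 m[φ3→slip] = [T, T, F]
r4 m[φ3→ice] = [F, T, F]
r4 m[φ4→sprk] = [T, T, T]
r4 m[φ4→sun] = [T, T, T]
r4 m[φ5→wet] = [F, T, T]
r4 m[φ5→sun] = [T, T, T]
r4 m[φ6→sprk] = [T, T, F]
r4 m[φ7→ice] = [F, T, T]
r4 m[φ8→snow] = [T, F, T]
r4 m[φ9→sun] = [F, T, T]
r4 m[φ10→slip] = [F, T, F]
r4 m[slip→φ0] = [F, T, F]
r4 m[slip→φ1] = [F, T, F]
r4 m[slip→φ3] = [F, T, F]
r4 m[slip→φ10] = [F, T, F]
r4 m[wet→φ5] = [T, T, T]
r4 m[snow→φ2] = [T, F, T]
r4 m[snow→φ8] = [T, F, T]
r4 m[fog→φ1] = [T, T, T]
r4 m[ice→φ3] = [F, T, T]
r4 m[ice→φ7] = [F, T, F]
r4 m[sprk→φ4] = [T, T, F]
r4 m[sprk→φ6] = [T, T, T]
r4 m[sun→φ0] = [F, T, T]
r4 m[sun→φ2] = [F, F, T]
r4 m[sun→φ4] = [F, F, T]
r4 m[sun→φ5] = [F, F, T]
r4 m[sun→φ9] = [F, F, T]
r5 m[φ0→slip] = [F, T, T]
r5 m[φ0→sun] = [F, F, T]
r5 m[φ1→slip] = [T, T, T]
r5 m[φ1→fog] = [T, F, F]
r5 m[φ2→snow] = [T, F, T]
r5 m[φ2→sun] = [F, T, T]
r5 m[φ3→slip] = [T, T, F]
r5 m[φ3→ice] = [F, T, F]
r5 m[φ4→sprk] = [T, T, T]
r5 m[φ4→sun] = [T, T, T]
r5 m[φ5→wet] = [F, T, T]
r5 m[φ5→sun] = [T, T, T]
r5 m[φ6→sprk] = [T, T, F]
r5 m[φ7→ice] = [F, T, T]
r5 m[φ8→snow] = [T, F, T]
r5 m[φ9→sun] = [F, T, T]
r5 m[φ10→slip] = [F, T, F]
r5 m[slip→φ0] = [F, T, F]
r5 m[slip→φ1] = [F, T, F]
r5 m[slip→φ3] = [F, T, F]
r5 m[slip→φ10] = [F, T, F]
r5 m[wet→φ5] = [T, T, T]
r5 m[snow→φ2] = [T, F, T]
r5 m[snow→φ8] = [T, F, T]
r5 m[fog→φ1] = [T, T, T]
r5 m[ice→φ3] = [F, T, T]
r5 m[ice→φ7] = [F, T, F]
r5 m[sprk→φ4] = [T, T, F]
r5 m[sprk→φ6] = [T, T, T]
r5 m[sun→φ0] = [F, T, T]
r5 m[sun→φ2] = [F, F, T]
r5 m[sun→φ4] = [F, F, T]
r5 m[sun→φ5] = [F, F, T]
r5 m[sun→φ9] = [F, F, T]
fixed point reached at round 5
b[sun] = ⊗ incoming = [F, F, T]

b[sun] = [F, F, T]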